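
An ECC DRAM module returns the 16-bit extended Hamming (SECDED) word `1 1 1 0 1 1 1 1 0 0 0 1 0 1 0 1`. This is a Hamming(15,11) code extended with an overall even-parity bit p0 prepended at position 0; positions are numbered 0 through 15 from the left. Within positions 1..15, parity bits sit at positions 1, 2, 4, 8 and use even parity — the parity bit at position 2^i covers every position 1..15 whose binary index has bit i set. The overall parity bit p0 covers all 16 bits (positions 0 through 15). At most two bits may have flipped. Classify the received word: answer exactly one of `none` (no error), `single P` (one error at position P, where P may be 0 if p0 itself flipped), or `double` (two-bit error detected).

double

s1: b1⊕b3⊕b5⊕b7⊕b9⊕b11⊕b13⊕b15 = 1⊕0⊕1⊕1⊕0⊕1⊕1⊕1 = 0
s2: b2⊕b3⊕b6⊕b7⊕b10⊕b11⊕b14⊕b15 = 1⊕0⊕1⊕1⊕0⊕1⊕0⊕1 = 1
s4: b4⊕b5⊕b6⊕b7⊕b12⊕b13⊕b14⊕b15 = 1⊕1⊕1⊕1⊕0⊕1⊕0⊕1 = 0
s8: b8⊕b9⊕b10⊕b11⊕b12⊕b13⊕b14⊕b15 = 0⊕0⊕0⊕1⊕0⊕1⊕0⊕1 = 1
Syndrome (s8...s1) = 1010 → position 10.
Overall parity (XOR of all 16 bits, including p0): 1⊕1⊕1⊕0⊕1⊕1⊕1⊕1⊕0⊕0⊕0⊕1⊕0⊕1⊕0⊕1 = 0
Overall=0, syndrome position=10 → double-bit error detected (uncorrectable).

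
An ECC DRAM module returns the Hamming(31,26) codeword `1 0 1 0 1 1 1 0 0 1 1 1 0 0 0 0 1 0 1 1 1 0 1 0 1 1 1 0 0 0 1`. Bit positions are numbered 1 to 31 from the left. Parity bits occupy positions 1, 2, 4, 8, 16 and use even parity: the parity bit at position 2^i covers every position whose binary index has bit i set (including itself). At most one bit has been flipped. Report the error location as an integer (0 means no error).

24

s1: b1⊕b3⊕b5⊕b7⊕b9⊕b11⊕b13⊕b15⊕b17⊕b19⊕b21⊕b23⊕b25⊕b27⊕b29⊕b31 = 1⊕1⊕1⊕1⊕0⊕1⊕0⊕0⊕1⊕1⊕1⊕1⊕1⊕1⊕0⊕1 = 0
s2: b2⊕b3⊕b6⊕b7⊕b10⊕b11⊕b14⊕b15⊕b18⊕b19⊕b22⊕b23⊕b26⊕b27⊕b30⊕b31 = 0⊕1⊕1⊕1⊕1⊕1⊕0⊕0⊕0⊕1⊕0⊕1⊕1⊕1⊕0⊕1 = 0
s4: b4⊕b5⊕b6⊕b7⊕b12⊕b13⊕b14⊕b15⊕b20⊕b21⊕b22⊕b23⊕b28⊕b29⊕b30⊕b31 = 0⊕1⊕1⊕1⊕1⊕0⊕0⊕0⊕1⊕1⊕0⊕1⊕0⊕0⊕0⊕1 = 0
s8: b8⊕b9⊕b10⊕b11⊕b12⊕b13⊕b14⊕b15⊕b24⊕b25⊕b26⊕b27⊕b28⊕b29⊕b30⊕b31 = 0⊕0⊕1⊕1⊕1⊕0⊕0⊕0⊕0⊕1⊕1⊕1⊕0⊕0⊕0⊕1 = 1
s16: b16⊕b17⊕b18⊕b19⊕b20⊕b21⊕b22⊕b23⊕b24⊕b25⊕b26⊕b27⊕b28⊕b29⊕b30⊕b31 = 0⊕1⊕0⊕1⊕1⊕1⊕0⊕1⊕0⊕1⊕1⊕1⊕0⊕0⊕0⊕1 = 1
Syndrome (s16...s1) = 11000 → position 24.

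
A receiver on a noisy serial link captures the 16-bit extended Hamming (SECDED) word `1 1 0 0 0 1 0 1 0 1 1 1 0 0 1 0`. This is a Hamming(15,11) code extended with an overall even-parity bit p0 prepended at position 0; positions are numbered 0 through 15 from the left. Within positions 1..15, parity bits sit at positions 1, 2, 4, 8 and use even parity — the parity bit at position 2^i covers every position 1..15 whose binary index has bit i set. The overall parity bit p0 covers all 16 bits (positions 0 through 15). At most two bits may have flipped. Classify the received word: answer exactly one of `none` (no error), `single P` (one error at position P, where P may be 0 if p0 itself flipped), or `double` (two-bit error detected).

s1: b1⊕b3⊕b5⊕b7⊕b9⊕b11⊕b13⊕b15 = 1⊕0⊕1⊕1⊕1⊕1⊕0⊕0 = 1
s2: b2⊕b3⊕b6⊕b7⊕b10⊕b11⊕b14⊕b15 = 0⊕0⊕0⊕1⊕1⊕1⊕1⊕0 = 0
s4: b4⊕b5⊕b6⊕b7⊕b12⊕b13⊕b14⊕b15 = 0⊕1⊕0⊕1⊕0⊕0⊕1⊕0 = 1
s8: b8⊕b9⊕b10⊕b11⊕b12⊕b13⊕b14⊕b15 = 0⊕1⊕1⊕1⊕0⊕0⊕1⊕0 = 0
Syndrome (s8...s1) = 0101 → position 5.
Overall parity (XOR of all 16 bits, including p0): 1⊕1⊕0⊕0⊕0⊕1⊕0⊕1⊕0⊕1⊕1⊕1⊕0⊕0⊕1⊕0 = 0
Overall=0, syndrome position=5 → double-bit error detected (uncorrectable).

double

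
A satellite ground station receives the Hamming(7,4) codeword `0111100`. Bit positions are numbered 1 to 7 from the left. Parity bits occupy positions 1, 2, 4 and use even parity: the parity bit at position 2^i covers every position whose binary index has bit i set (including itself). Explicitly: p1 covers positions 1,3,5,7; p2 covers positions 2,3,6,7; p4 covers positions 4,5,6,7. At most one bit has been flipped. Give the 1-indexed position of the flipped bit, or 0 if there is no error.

s1: b1⊕b3⊕b5⊕b7 = 0⊕1⊕1⊕0 = 0
s2: b2⊕b3⊕b6⊕b7 = 1⊕1⊕0⊕0 = 0
s4: b4⊕b5⊕b6⊕b7 = 1⊕1⊕0⊕0 = 0
Syndrome (s4...s1) = 000 → position 0 (no error).

0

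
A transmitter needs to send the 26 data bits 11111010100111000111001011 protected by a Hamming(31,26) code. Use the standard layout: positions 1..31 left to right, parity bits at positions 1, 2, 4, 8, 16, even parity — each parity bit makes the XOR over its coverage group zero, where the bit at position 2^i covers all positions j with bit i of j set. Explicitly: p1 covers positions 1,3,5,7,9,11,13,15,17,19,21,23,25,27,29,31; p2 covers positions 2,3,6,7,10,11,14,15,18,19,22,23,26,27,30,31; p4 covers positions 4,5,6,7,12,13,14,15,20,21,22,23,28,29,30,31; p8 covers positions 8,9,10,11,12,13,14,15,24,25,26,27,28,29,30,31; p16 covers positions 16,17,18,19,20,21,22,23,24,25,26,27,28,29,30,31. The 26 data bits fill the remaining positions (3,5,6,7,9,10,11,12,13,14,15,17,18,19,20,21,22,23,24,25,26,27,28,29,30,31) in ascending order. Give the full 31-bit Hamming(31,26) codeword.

Place data bits at non-power-of-two positions: b3=1, b5=1, b6=1, b7=1, b9=1, b10=0, b11=1, b12=0, b13=1, b14=0, b15=0, b17=1, b18=1, b19=1, b20=0, b21=0, b22=0, b23=1, b24=1, b25=1, b26=0, b27=0, b28=1, b29=0, b30=1, b31=1.
p1 = XOR of data positions {3,5,7,9,11,13,15,17,19,21,23,25,27,29,31} = 1⊕1⊕1⊕1⊕1⊕1⊕0⊕1⊕1⊕0⊕1⊕1⊕0⊕0⊕1 = 1
p2 = XOR of data positions {3,6,7,10,11,14,15,18,19,22,23,26,27,30,31} = 1⊕1⊕1⊕0⊕1⊕0⊕0⊕1⊕1⊕0⊕1⊕0⊕0⊕1⊕1 = 1
p4 = XOR of data positions {5,6,7,12,13,14,15,20,21,22,23,28,29,30,31} = 1⊕1⊕1⊕0⊕1⊕0⊕0⊕0⊕0⊕0⊕1⊕1⊕0⊕1⊕1 = 0
p8 = XOR of data positions {9,10,11,12,13,14,15,24,25,26,27,28,29,30,31} = 1⊕0⊕1⊕0⊕1⊕0⊕0⊕1⊕1⊕0⊕0⊕1⊕0⊕1⊕1 = 0
p16 = XOR of data positions {17,18,19,20,21,22,23,24,25,26,27,28,29,30,31} = 1⊕1⊕1⊕0⊕0⊕0⊕1⊕1⊕1⊕0⊕0⊕1⊕0⊕1⊕1 = 1
Codeword b1..b31 = 1110111010101001111000111001011

1110111010101001111000111001011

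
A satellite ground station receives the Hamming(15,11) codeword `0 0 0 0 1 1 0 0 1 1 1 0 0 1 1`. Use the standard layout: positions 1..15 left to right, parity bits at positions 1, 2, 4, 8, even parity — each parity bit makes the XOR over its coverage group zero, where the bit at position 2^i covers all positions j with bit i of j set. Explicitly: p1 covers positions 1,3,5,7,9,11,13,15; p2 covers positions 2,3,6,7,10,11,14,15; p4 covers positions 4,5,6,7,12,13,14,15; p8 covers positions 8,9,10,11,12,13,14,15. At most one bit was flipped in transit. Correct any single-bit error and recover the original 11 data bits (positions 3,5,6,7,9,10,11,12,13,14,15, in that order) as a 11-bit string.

01101010011

s1: b1⊕b3⊕b5⊕b7⊕b9⊕b11⊕b13⊕b15 = 0⊕0⊕1⊕0⊕1⊕1⊕0⊕1 = 0
s2: b2⊕b3⊕b6⊕b7⊕b10⊕b11⊕b14⊕b15 = 0⊕0⊕1⊕0⊕1⊕1⊕1⊕1 = 1
s4: b4⊕b5⊕b6⊕b7⊕b12⊕b13⊕b14⊕b15 = 0⊕1⊕1⊕0⊕0⊕0⊕1⊕1 = 0
s8: b8⊕b9⊕b10⊕b11⊕b12⊕b13⊕b14⊕b15 = 0⊕1⊕1⊕1⊕0⊕0⊕1⊕1 = 1
Syndrome (s8...s1) = 1010 → position 10.
Flip bit 10: corrected codeword = 000011001010011
Data bits at positions 3,5,6,7,9,10,11,12,13,14,15: 01101010011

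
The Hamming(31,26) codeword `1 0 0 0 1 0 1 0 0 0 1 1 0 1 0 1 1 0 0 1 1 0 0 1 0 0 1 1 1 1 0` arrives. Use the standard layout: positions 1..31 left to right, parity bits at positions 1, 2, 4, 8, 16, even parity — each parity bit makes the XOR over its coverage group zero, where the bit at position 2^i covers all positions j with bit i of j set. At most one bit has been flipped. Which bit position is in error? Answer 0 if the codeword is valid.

s1: b1⊕b3⊕b5⊕b7⊕b9⊕b11⊕b13⊕b15⊕b17⊕b19⊕b21⊕b23⊕b25⊕b27⊕b29⊕b31 = 1⊕0⊕1⊕1⊕0⊕1⊕0⊕0⊕1⊕0⊕1⊕0⊕0⊕1⊕1⊕0 = 0
s2: b2⊕b3⊕b6⊕b7⊕b10⊕b11⊕b14⊕b15⊕b18⊕b19⊕b22⊕b23⊕b26⊕b27⊕b30⊕b31 = 0⊕0⊕0⊕1⊕0⊕1⊕1⊕0⊕0⊕0⊕0⊕0⊕0⊕1⊕1⊕0 = 1
s4: b4⊕b5⊕b6⊕b7⊕b12⊕b13⊕b14⊕b15⊕b20⊕b21⊕b22⊕b23⊕b28⊕b29⊕b30⊕b31 = 0⊕1⊕0⊕1⊕1⊕0⊕1⊕0⊕1⊕1⊕0⊕0⊕1⊕1⊕1⊕0 = 1
s8: b8⊕b9⊕b10⊕b11⊕b12⊕b13⊕b14⊕b15⊕b24⊕b25⊕b26⊕b27⊕b28⊕b29⊕b30⊕b31 = 0⊕0⊕0⊕1⊕1⊕0⊕1⊕0⊕1⊕0⊕0⊕1⊕1⊕1⊕1⊕0 = 0
s16: b16⊕b17⊕b18⊕b19⊕b20⊕b21⊕b22⊕b23⊕b24⊕b25⊕b26⊕b27⊕b28⊕b29⊕b30⊕b31 = 1⊕1⊕0⊕0⊕1⊕1⊕0⊕0⊕1⊕0⊕0⊕1⊕1⊕1⊕1⊕0 = 1
Syndrome (s16...s1) = 10110 → position 22.

22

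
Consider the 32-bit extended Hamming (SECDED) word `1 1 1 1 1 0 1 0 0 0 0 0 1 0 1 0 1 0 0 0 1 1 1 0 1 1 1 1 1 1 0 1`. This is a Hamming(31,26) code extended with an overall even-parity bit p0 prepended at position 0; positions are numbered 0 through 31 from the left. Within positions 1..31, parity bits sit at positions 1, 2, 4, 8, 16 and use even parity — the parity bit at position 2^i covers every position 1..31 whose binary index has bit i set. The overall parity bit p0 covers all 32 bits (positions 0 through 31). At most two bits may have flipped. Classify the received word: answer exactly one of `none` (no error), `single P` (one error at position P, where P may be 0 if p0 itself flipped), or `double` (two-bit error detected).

s1: b1⊕b3⊕b5⊕b7⊕b9⊕b11⊕b13⊕b15⊕b17⊕b19⊕b21⊕b23⊕b25⊕b27⊕b29⊕b31 = 1⊕1⊕0⊕0⊕0⊕0⊕0⊕0⊕0⊕0⊕1⊕0⊕1⊕1⊕1⊕1 = 1
s2: b2⊕b3⊕b6⊕b7⊕b10⊕b11⊕b14⊕b15⊕b18⊕b19⊕b22⊕b23⊕b26⊕b27⊕b30⊕b31 = 1⊕1⊕1⊕0⊕0⊕0⊕1⊕0⊕0⊕0⊕1⊕0⊕1⊕1⊕0⊕1 = 0
s4: b4⊕b5⊕b6⊕b7⊕b12⊕b13⊕b14⊕b15⊕b20⊕b21⊕b22⊕b23⊕b28⊕b29⊕b30⊕b31 = 1⊕0⊕1⊕0⊕1⊕0⊕1⊕0⊕1⊕1⊕1⊕0⊕1⊕1⊕0⊕1 = 0
s8: b8⊕b9⊕b10⊕b11⊕b12⊕b13⊕b14⊕b15⊕b24⊕b25⊕b26⊕b27⊕b28⊕b29⊕b30⊕b31 = 0⊕0⊕0⊕0⊕1⊕0⊕1⊕0⊕1⊕1⊕1⊕1⊕1⊕1⊕0⊕1 = 1
s16: b16⊕b17⊕b18⊕b19⊕b20⊕b21⊕b22⊕b23⊕b24⊕b25⊕b26⊕b27⊕b28⊕b29⊕b30⊕b31 = 1⊕0⊕0⊕0⊕1⊕1⊕1⊕0⊕1⊕1⊕1⊕1⊕1⊕1⊕0⊕1 = 1
Syndrome (s16...s1) = 11001 → position 25.
Overall parity (XOR of all 32 bits, including p0): 1⊕1⊕1⊕1⊕1⊕0⊕1⊕0⊕0⊕0⊕0⊕0⊕1⊕0⊕1⊕0⊕1⊕0⊕0⊕0⊕1⊕1⊕1⊕0⊕1⊕1⊕1⊕1⊕1⊕1⊕0⊕1 = 1
Overall=1, syndrome position=25 → single-bit error at position 25.

single 25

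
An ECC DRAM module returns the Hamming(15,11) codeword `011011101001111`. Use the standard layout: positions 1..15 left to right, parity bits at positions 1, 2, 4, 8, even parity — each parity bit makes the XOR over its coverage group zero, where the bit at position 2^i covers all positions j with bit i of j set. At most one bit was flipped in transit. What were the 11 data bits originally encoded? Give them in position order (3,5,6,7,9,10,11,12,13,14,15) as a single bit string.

11111000111

s1: b1⊕b3⊕b5⊕b7⊕b9⊕b11⊕b13⊕b15 = 0⊕1⊕1⊕1⊕1⊕0⊕1⊕1 = 0
s2: b2⊕b3⊕b6⊕b7⊕b10⊕b11⊕b14⊕b15 = 1⊕1⊕1⊕1⊕0⊕0⊕1⊕1 = 0
s4: b4⊕b5⊕b6⊕b7⊕b12⊕b13⊕b14⊕b15 = 0⊕1⊕1⊕1⊕1⊕1⊕1⊕1 = 1
s8: b8⊕b9⊕b10⊕b11⊕b12⊕b13⊕b14⊕b15 = 0⊕1⊕0⊕0⊕1⊕1⊕1⊕1 = 1
Syndrome (s8...s1) = 1100 → position 12.
Flip bit 12: corrected codeword = 011011101000111
Data bits at positions 3,5,6,7,9,10,11,12,13,14,15: 11111000111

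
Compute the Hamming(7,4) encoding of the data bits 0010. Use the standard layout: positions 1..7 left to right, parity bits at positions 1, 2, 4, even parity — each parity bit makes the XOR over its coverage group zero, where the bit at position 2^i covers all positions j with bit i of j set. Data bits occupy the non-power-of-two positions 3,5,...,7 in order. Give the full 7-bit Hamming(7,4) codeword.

0101010

Place data bits at non-power-of-two positions: b3=0, b5=0, b6=1, b7=0.
p1 = XOR of data positions {3,5,7} = 0⊕0⊕0 = 0
p2 = XOR of data positions {3,6,7} = 0⊕1⊕0 = 1
p4 = XOR of data positions {5,6,7} = 0⊕1⊕0 = 1
Codeword b1..b7 = 0101010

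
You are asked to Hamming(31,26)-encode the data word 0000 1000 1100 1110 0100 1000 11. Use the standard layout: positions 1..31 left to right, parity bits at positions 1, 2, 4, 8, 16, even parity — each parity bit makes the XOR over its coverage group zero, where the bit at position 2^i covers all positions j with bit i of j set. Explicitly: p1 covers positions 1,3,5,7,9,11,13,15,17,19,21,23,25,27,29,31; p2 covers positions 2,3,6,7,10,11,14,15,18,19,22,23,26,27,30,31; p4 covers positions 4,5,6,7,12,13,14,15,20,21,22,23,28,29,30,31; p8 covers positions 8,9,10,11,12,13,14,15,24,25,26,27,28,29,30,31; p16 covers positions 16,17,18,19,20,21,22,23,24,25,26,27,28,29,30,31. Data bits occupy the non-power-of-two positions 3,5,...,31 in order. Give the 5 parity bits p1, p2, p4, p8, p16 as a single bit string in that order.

Place data bits at non-power-of-two positions: b3=0, b5=0, b6=0, b7=0, b9=1, b10=0, b11=0, b12=0, b13=1, b14=1, b15=0, b17=0, b18=1, b19=1, b20=1, b21=0, b22=0, b23=1, b24=0, b25=0, b26=1, b27=0, b28=0, b29=0, b30=1, b31=1.
p1 = XOR of data positions {3,5,7,9,11,13,15,17,19,21,23,25,27,29,31} = 0⊕0⊕0⊕1⊕0⊕1⊕0⊕0⊕1⊕0⊕1⊕0⊕0⊕0⊕1 = 1
p2 = XOR of data positions {3,6,7,10,11,14,15,18,19,22,23,26,27,30,31} = 0⊕0⊕0⊕0⊕0⊕1⊕0⊕1⊕1⊕0⊕1⊕1⊕0⊕1⊕1 = 1
p4 = XOR of data positions {5,6,7,12,13,14,15,20,21,22,23,28,29,30,31} = 0⊕0⊕0⊕0⊕1⊕1⊕0⊕1⊕0⊕0⊕1⊕0⊕0⊕1⊕1 = 0
p8 = XOR of data positions {9,10,11,12,13,14,15,24,25,26,27,28,29,30,31} = 1⊕0⊕0⊕0⊕1⊕1⊕0⊕0⊕0⊕1⊕0⊕0⊕0⊕1⊕1 = 0
p16 = XOR of data positions {17,18,19,20,21,22,23,24,25,26,27,28,29,30,31} = 0⊕1⊕1⊕1⊕0⊕0⊕1⊕0⊕0⊕1⊕0⊕0⊕0⊕1⊕1 = 1
Parity bits p1,p2,p4,p8,p16 = 11001

11001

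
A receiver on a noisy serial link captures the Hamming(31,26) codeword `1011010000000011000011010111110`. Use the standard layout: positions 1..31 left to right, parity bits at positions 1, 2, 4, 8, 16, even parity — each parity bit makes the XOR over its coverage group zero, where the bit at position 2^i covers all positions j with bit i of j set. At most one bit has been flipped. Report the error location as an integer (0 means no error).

s1: b1⊕b3⊕b5⊕b7⊕b9⊕b11⊕b13⊕b15⊕b17⊕b19⊕b21⊕b23⊕b25⊕b27⊕b29⊕b31 = 1⊕1⊕0⊕0⊕0⊕0⊕0⊕1⊕0⊕0⊕1⊕0⊕0⊕1⊕1⊕0 = 0
s2: b2⊕b3⊕b6⊕b7⊕b10⊕b11⊕b14⊕b15⊕b18⊕b19⊕b22⊕b23⊕b26⊕b27⊕b30⊕b31 = 0⊕1⊕1⊕0⊕0⊕0⊕0⊕1⊕0⊕0⊕1⊕0⊕1⊕1⊕1⊕0 = 1
s4: b4⊕b5⊕b6⊕b7⊕b12⊕b13⊕b14⊕b15⊕b20⊕b21⊕b22⊕b23⊕b28⊕b29⊕b30⊕b31 = 1⊕0⊕1⊕0⊕0⊕0⊕0⊕1⊕0⊕1⊕1⊕0⊕1⊕1⊕1⊕0 = 0
s8: b8⊕b9⊕b10⊕b11⊕b12⊕b13⊕b14⊕b15⊕b24⊕b25⊕b26⊕b27⊕b28⊕b29⊕b30⊕b31 = 0⊕0⊕0⊕0⊕0⊕0⊕0⊕1⊕1⊕0⊕1⊕1⊕1⊕1⊕1⊕0 = 1
s16: b16⊕b17⊕b18⊕b19⊕b20⊕b21⊕b22⊕b23⊕b24⊕b25⊕b26⊕b27⊕b28⊕b29⊕b30⊕b31 = 1⊕0⊕0⊕0⊕0⊕1⊕1⊕0⊕1⊕0⊕1⊕1⊕1⊕1⊕1⊕0 = 1
Syndrome (s16...s1) = 11010 → position 26.

26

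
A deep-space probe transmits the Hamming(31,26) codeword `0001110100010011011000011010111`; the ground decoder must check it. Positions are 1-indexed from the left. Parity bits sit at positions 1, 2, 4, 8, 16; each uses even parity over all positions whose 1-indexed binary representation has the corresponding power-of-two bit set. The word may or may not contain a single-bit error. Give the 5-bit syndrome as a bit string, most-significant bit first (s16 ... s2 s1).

s1: b1⊕b3⊕b5⊕b7⊕b9⊕b11⊕b13⊕b15⊕b17⊕b19⊕b21⊕b23⊕b25⊕b27⊕b29⊕b31 = 0⊕0⊕1⊕0⊕0⊕0⊕0⊕1⊕0⊕1⊕0⊕0⊕1⊕1⊕1⊕1 = 1
s2: b2⊕b3⊕b6⊕b7⊕b10⊕b11⊕b14⊕b15⊕b18⊕b19⊕b22⊕b23⊕b26⊕b27⊕b30⊕b31 = 0⊕0⊕1⊕0⊕0⊕0⊕0⊕1⊕1⊕1⊕0⊕0⊕0⊕1⊕1⊕1 = 1
s4: b4⊕b5⊕b6⊕b7⊕b12⊕b13⊕b14⊕b15⊕b20⊕b21⊕b22⊕b23⊕b28⊕b29⊕b30⊕b31 = 1⊕1⊕1⊕0⊕1⊕0⊕0⊕1⊕0⊕0⊕0⊕0⊕0⊕1⊕1⊕1 = 0
s8: b8⊕b9⊕b10⊕b11⊕b12⊕b13⊕b14⊕b15⊕b24⊕b25⊕b26⊕b27⊕b28⊕b29⊕b30⊕b31 = 1⊕0⊕0⊕0⊕1⊕0⊕0⊕1⊕1⊕1⊕0⊕1⊕0⊕1⊕1⊕1 = 1
s16: b16⊕b17⊕b18⊕b19⊕b20⊕b21⊕b22⊕b23⊕b24⊕b25⊕b26⊕b27⊕b28⊕b29⊕b30⊕b31 = 1⊕0⊕1⊕1⊕0⊕0⊕0⊕0⊕1⊕1⊕0⊕1⊕0⊕1⊕1⊕1 = 1
Syndrome (s16...s1) = 11011 → position 27.

11011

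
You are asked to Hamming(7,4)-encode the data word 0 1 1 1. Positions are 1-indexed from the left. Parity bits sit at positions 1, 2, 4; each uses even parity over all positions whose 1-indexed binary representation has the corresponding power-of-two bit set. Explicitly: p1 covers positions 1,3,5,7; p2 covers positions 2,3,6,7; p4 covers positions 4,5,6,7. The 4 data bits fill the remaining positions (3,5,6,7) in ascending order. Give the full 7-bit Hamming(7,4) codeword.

0001111

Place data bits at non-power-of-two positions: b3=0, b5=1, b6=1, b7=1.
p1 = XOR of data positions {3,5,7} = 0⊕1⊕1 = 0
p2 = XOR of data positions {3,6,7} = 0⊕1⊕1 = 0
p4 = XOR of data positions {5,6,7} = 1⊕1⊕1 = 1
Codeword b1..b7 = 0001111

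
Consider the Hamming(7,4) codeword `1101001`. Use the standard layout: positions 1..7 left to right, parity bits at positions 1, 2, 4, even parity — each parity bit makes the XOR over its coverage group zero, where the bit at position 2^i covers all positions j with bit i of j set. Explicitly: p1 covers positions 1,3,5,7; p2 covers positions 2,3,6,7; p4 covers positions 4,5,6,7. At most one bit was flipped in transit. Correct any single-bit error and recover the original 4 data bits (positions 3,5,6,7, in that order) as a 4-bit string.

s1: b1⊕b3⊕b5⊕b7 = 1⊕0⊕0⊕1 = 0
s2: b2⊕b3⊕b6⊕b7 = 1⊕0⊕0⊕1 = 0
s4: b4⊕b5⊕b6⊕b7 = 1⊕0⊕0⊕1 = 0
Syndrome (s4...s1) = 000 → position 0 (no error).
No correction needed.
Data bits at positions 3,5,6,7: 0001

0001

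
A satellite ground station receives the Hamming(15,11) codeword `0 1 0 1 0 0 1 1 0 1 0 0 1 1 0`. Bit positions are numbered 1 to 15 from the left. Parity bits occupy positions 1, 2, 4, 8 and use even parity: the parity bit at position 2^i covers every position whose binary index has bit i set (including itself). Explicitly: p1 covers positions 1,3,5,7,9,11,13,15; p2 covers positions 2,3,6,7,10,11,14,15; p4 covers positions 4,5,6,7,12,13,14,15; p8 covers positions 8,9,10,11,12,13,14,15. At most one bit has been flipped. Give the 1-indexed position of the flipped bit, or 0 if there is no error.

s1: b1⊕b3⊕b5⊕b7⊕b9⊕b11⊕b13⊕b15 = 0⊕0⊕0⊕1⊕0⊕0⊕1⊕0 = 0
s2: b2⊕b3⊕b6⊕b7⊕b10⊕b11⊕b14⊕b15 = 1⊕0⊕0⊕1⊕1⊕0⊕1⊕0 = 0
s4: b4⊕b5⊕b6⊕b7⊕b12⊕b13⊕b14⊕b15 = 1⊕0⊕0⊕1⊕0⊕1⊕1⊕0 = 0
s8: b8⊕b9⊕b10⊕b11⊕b12⊕b13⊕b14⊕b15 = 1⊕0⊕1⊕0⊕0⊕1⊕1⊕0 = 0
Syndrome (s8...s1) = 0000 → position 0 (no error).

0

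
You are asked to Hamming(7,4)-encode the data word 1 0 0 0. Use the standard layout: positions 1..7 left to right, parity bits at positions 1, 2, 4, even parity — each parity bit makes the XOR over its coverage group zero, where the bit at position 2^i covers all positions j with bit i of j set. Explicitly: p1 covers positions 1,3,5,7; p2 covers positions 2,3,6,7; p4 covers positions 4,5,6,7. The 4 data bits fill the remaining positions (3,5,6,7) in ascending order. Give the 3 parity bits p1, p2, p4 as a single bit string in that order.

Place data bits at non-power-of-two positions: b3=1, b5=0, b6=0, b7=0.
p1 = XOR of data positions {3,5,7} = 1⊕0⊕0 = 1
p2 = XOR of data positions {3,6,7} = 1⊕0⊕0 = 1
p4 = XOR of data positions {5,6,7} = 0⊕0⊕0 = 0
Parity bits p1,p2,p4 = 110

110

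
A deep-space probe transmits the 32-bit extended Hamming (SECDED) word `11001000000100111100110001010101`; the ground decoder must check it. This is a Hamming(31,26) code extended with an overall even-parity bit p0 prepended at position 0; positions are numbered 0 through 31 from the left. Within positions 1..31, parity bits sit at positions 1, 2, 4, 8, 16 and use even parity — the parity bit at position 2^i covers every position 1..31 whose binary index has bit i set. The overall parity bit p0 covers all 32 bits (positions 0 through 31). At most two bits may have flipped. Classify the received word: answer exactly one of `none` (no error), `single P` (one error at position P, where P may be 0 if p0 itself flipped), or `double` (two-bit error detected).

s1: b1⊕b3⊕b5⊕b7⊕b9⊕b11⊕b13⊕b15⊕b17⊕b19⊕b21⊕b23⊕b25⊕b27⊕b29⊕b31 = 1⊕0⊕0⊕0⊕0⊕1⊕0⊕1⊕1⊕0⊕1⊕0⊕1⊕1⊕1⊕1 = 1
s2: b2⊕b3⊕b6⊕b7⊕b10⊕b11⊕b14⊕b15⊕b18⊕b19⊕b22⊕b23⊕b26⊕b27⊕b30⊕b31 = 0⊕0⊕0⊕0⊕0⊕1⊕1⊕1⊕0⊕0⊕0⊕0⊕0⊕1⊕0⊕1 = 1
s4: b4⊕b5⊕b6⊕b7⊕b12⊕b13⊕b14⊕b15⊕b20⊕b21⊕b22⊕b23⊕b28⊕b29⊕b30⊕b31 = 1⊕0⊕0⊕0⊕0⊕0⊕1⊕1⊕1⊕1⊕0⊕0⊕0⊕1⊕0⊕1 = 1
s8: b8⊕b9⊕b10⊕b11⊕b12⊕b13⊕b14⊕b15⊕b24⊕b25⊕b26⊕b27⊕b28⊕b29⊕b30⊕b31 = 0⊕0⊕0⊕1⊕0⊕0⊕1⊕1⊕0⊕1⊕0⊕1⊕0⊕1⊕0⊕1 = 1
s16: b16⊕b17⊕b18⊕b19⊕b20⊕b21⊕b22⊕b23⊕b24⊕b25⊕b26⊕b27⊕b28⊕b29⊕b30⊕b31 = 1⊕1⊕0⊕0⊕1⊕1⊕0⊕0⊕0⊕1⊕0⊕1⊕0⊕1⊕0⊕1 = 0
Syndrome (s16...s1) = 01111 → position 15.
Overall parity (XOR of all 32 bits, including p0): 1⊕1⊕0⊕0⊕1⊕0⊕0⊕0⊕0⊕0⊕0⊕1⊕0⊕0⊕1⊕1⊕1⊕1⊕0⊕0⊕1⊕1⊕0⊕0⊕0⊕1⊕0⊕1⊕0⊕1⊕0⊕1 = 0
Overall=0, syndrome position=15 → double-bit error detected (uncorrectable).

double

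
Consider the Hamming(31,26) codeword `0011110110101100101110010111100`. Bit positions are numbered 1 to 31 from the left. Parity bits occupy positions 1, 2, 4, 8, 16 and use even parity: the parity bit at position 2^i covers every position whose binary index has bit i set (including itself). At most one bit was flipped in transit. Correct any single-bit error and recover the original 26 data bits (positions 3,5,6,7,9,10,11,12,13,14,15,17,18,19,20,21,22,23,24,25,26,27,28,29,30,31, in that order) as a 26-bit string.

s1: b1⊕b3⊕b5⊕b7⊕b9⊕b11⊕b13⊕b15⊕b17⊕b19⊕b21⊕b23⊕b25⊕b27⊕b29⊕b31 = 0⊕1⊕1⊕0⊕1⊕1⊕1⊕0⊕1⊕1⊕1⊕0⊕0⊕1⊕1⊕0 = 0
s2: b2⊕b3⊕b6⊕b7⊕b10⊕b11⊕b14⊕b15⊕b18⊕b19⊕b22⊕b23⊕b26⊕b27⊕b30⊕b31 = 0⊕1⊕1⊕0⊕0⊕1⊕1⊕0⊕0⊕1⊕0⊕0⊕1⊕1⊕0⊕0 = 1
s4: b4⊕b5⊕b6⊕b7⊕b12⊕b13⊕b14⊕b15⊕b20⊕b21⊕b22⊕b23⊕b28⊕b29⊕b30⊕b31 = 1⊕1⊕1⊕0⊕0⊕1⊕1⊕0⊕1⊕1⊕0⊕0⊕1⊕1⊕0⊕0 = 1
s8: b8⊕b9⊕b10⊕b11⊕b12⊕b13⊕b14⊕b15⊕b24⊕b25⊕b26⊕b27⊕b28⊕b29⊕b30⊕b31 = 1⊕1⊕0⊕1⊕0⊕1⊕1⊕0⊕1⊕0⊕1⊕1⊕1⊕1⊕0⊕0 = 0
s16: b16⊕b17⊕b18⊕b19⊕b20⊕b21⊕b22⊕b23⊕b24⊕b25⊕b26⊕b27⊕b28⊕b29⊕b30⊕b31 = 0⊕1⊕0⊕1⊕1⊕1⊕0⊕0⊕1⊕0⊕1⊕1⊕1⊕1⊕0⊕0 = 1
Syndrome (s16...s1) = 10110 → position 22.
Flip bit 22: corrected codeword = 0011110110101100101111010111100
Data bits at positions 3,5,6,7,9,10,11,12,13,14,15,17,18,19,20,21,22,23,24,25,26,27,28,29,30,31: 11101010110101111010111100

11101010110101111010111100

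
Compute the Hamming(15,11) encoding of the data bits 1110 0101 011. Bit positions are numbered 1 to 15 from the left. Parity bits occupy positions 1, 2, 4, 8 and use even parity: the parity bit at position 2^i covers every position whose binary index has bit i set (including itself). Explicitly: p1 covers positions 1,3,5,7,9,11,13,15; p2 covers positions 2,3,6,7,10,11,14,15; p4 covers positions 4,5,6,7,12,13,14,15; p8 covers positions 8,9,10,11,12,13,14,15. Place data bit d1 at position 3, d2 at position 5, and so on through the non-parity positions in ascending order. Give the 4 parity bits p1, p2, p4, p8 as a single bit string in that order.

Place data bits at non-power-of-two positions: b3=1, b5=1, b6=1, b7=0, b9=0, b10=1, b11=0, b12=1, b13=0, b14=1, b15=1.
p1 = XOR of data positions {3,5,7,9,11,13,15} = 1⊕1⊕0⊕0⊕0⊕0⊕1 = 1
p2 = XOR of data positions {3,6,7,10,11,14,15} = 1⊕1⊕0⊕1⊕0⊕1⊕1 = 1
p4 = XOR of data positions {5,6,7,12,13,14,15} = 1⊕1⊕0⊕1⊕0⊕1⊕1 = 1
p8 = XOR of data positions {9,10,11,12,13,14,15} = 0⊕1⊕0⊕1⊕0⊕1⊕1 = 0
Parity bits p1,p2,p4,p8 = 1110

1110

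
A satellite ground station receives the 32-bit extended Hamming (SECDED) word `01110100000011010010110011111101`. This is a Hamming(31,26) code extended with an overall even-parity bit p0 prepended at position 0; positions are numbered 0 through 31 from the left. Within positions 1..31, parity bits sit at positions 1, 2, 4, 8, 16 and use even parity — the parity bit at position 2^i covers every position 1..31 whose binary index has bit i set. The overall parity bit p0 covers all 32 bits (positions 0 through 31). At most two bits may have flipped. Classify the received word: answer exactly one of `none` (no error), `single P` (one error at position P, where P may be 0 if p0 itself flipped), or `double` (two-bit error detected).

s1: b1⊕b3⊕b5⊕b7⊕b9⊕b11⊕b13⊕b15⊕b17⊕b19⊕b21⊕b23⊕b25⊕b27⊕b29⊕b31 = 1⊕1⊕1⊕0⊕0⊕0⊕1⊕1⊕0⊕0⊕1⊕0⊕1⊕1⊕1⊕1 = 0
s2: b2⊕b3⊕b6⊕b7⊕b10⊕b11⊕b14⊕b15⊕b18⊕b19⊕b22⊕b23⊕b26⊕b27⊕b30⊕b31 = 1⊕1⊕0⊕0⊕0⊕0⊕0⊕1⊕1⊕0⊕0⊕0⊕1⊕1⊕0⊕1 = 1
s4: b4⊕b5⊕b6⊕b7⊕b12⊕b13⊕b14⊕b15⊕b20⊕b21⊕b22⊕b23⊕b28⊕b29⊕b30⊕b31 = 0⊕1⊕0⊕0⊕1⊕1⊕0⊕1⊕1⊕1⊕0⊕0⊕1⊕1⊕0⊕1 = 1
s8: b8⊕b9⊕b10⊕b11⊕b12⊕b13⊕b14⊕b15⊕b24⊕b25⊕b26⊕b27⊕b28⊕b29⊕b30⊕b31 = 0⊕0⊕0⊕0⊕1⊕1⊕0⊕1⊕1⊕1⊕1⊕1⊕1⊕1⊕0⊕1 = 0
s16: b16⊕b17⊕b18⊕b19⊕b20⊕b21⊕b22⊕b23⊕b24⊕b25⊕b26⊕b27⊕b28⊕b29⊕b30⊕b31 = 0⊕0⊕1⊕0⊕1⊕1⊕0⊕0⊕1⊕1⊕1⊕1⊕1⊕1⊕0⊕1 = 0
Syndrome (s16...s1) = 00110 → position 6.
Overall parity (XOR of all 32 bits, including p0): 0⊕1⊕1⊕1⊕0⊕1⊕0⊕0⊕0⊕0⊕0⊕0⊕1⊕1⊕0⊕1⊕0⊕0⊕1⊕0⊕1⊕1⊕0⊕0⊕1⊕1⊕1⊕1⊕1⊕1⊕0⊕1 = 1
Overall=1, syndrome position=6 → single-bit error at position 6.

single 6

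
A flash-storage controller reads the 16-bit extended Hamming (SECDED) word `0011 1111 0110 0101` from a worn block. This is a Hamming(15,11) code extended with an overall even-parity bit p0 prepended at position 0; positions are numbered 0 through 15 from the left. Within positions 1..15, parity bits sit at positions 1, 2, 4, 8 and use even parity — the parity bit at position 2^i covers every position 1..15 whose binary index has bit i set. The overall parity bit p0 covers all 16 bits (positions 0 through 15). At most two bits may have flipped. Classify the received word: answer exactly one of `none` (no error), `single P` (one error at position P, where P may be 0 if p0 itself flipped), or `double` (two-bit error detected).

none

s1: b1⊕b3⊕b5⊕b7⊕b9⊕b11⊕b13⊕b15 = 0⊕1⊕1⊕1⊕1⊕0⊕1⊕1 = 0
s2: b2⊕b3⊕b6⊕b7⊕b10⊕b11⊕b14⊕b15 = 1⊕1⊕1⊕1⊕1⊕0⊕0⊕1 = 0
s4: b4⊕b5⊕b6⊕b7⊕b12⊕b13⊕b14⊕b15 = 1⊕1⊕1⊕1⊕0⊕1⊕0⊕1 = 0
s8: b8⊕b9⊕b10⊕b11⊕b12⊕b13⊕b14⊕b15 = 0⊕1⊕1⊕0⊕0⊕1⊕0⊕1 = 0
Syndrome (s8...s1) = 0000 → position 0 (no error).
Overall parity (XOR of all 16 bits, including p0): 0⊕0⊕1⊕1⊕1⊕1⊕1⊕1⊕0⊕1⊕1⊕0⊕0⊕1⊕0⊕1 = 0
Overall=0, syndrome position=0 → no error.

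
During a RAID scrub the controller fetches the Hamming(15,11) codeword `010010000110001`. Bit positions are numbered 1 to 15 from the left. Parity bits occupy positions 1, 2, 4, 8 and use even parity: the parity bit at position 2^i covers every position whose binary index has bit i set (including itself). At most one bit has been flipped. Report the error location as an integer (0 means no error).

9

s1: b1⊕b3⊕b5⊕b7⊕b9⊕b11⊕b13⊕b15 = 0⊕0⊕1⊕0⊕0⊕1⊕0⊕1 = 1
s2: b2⊕b3⊕b6⊕b7⊕b10⊕b11⊕b14⊕b15 = 1⊕0⊕0⊕0⊕1⊕1⊕0⊕1 = 0
s4: b4⊕b5⊕b6⊕b7⊕b12⊕b13⊕b14⊕b15 = 0⊕1⊕0⊕0⊕0⊕0⊕0⊕1 = 0
s8: b8⊕b9⊕b10⊕b11⊕b12⊕b13⊕b14⊕b15 = 0⊕0⊕1⊕1⊕0⊕0⊕0⊕1 = 1
Syndrome (s8...s1) = 1001 → position 9.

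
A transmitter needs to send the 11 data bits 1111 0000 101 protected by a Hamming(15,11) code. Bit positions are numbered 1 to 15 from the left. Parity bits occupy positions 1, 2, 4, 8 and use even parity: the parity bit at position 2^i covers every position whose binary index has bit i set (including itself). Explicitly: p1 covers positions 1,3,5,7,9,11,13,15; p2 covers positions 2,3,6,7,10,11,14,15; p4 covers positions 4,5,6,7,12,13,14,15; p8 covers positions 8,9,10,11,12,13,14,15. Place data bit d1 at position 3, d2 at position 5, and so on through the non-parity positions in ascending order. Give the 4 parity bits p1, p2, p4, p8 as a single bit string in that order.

1010

Place data bits at non-power-of-two positions: b3=1, b5=1, b6=1, b7=1, b9=0, b10=0, b11=0, b12=0, b13=1, b14=0, b15=1.
p1 = XOR of data positions {3,5,7,9,11,13,15} = 1⊕1⊕1⊕0⊕0⊕1⊕1 = 1
p2 = XOR of data positions {3,6,7,10,11,14,15} = 1⊕1⊕1⊕0⊕0⊕0⊕1 = 0
p4 = XOR of data positions {5,6,7,12,13,14,15} = 1⊕1⊕1⊕0⊕1⊕0⊕1 = 1
p8 = XOR of data positions {9,10,11,12,13,14,15} = 0⊕0⊕0⊕0⊕1⊕0⊕1 = 0
Parity bits p1,p2,p4,p8 = 1010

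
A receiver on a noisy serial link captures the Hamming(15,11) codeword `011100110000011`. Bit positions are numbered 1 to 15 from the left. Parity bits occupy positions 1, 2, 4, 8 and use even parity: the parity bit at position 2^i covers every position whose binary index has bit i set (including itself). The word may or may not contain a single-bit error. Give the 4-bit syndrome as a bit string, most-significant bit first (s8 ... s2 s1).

s1: b1⊕b3⊕b5⊕b7⊕b9⊕b11⊕b13⊕b15 = 0⊕1⊕0⊕1⊕0⊕0⊕0⊕1 = 1
s2: b2⊕b3⊕b6⊕b7⊕b10⊕b11⊕b14⊕b15 = 1⊕1⊕0⊕1⊕0⊕0⊕1⊕1 = 1
s4: b4⊕b5⊕b6⊕b7⊕b12⊕b13⊕b14⊕b15 = 1⊕0⊕0⊕1⊕0⊕0⊕1⊕1 = 0
s8: b8⊕b9⊕b10⊕b11⊕b12⊕b13⊕b14⊕b15 = 1⊕0⊕0⊕0⊕0⊕0⊕1⊕1 = 1
Syndrome (s8...s1) = 1011 → position 11.

1011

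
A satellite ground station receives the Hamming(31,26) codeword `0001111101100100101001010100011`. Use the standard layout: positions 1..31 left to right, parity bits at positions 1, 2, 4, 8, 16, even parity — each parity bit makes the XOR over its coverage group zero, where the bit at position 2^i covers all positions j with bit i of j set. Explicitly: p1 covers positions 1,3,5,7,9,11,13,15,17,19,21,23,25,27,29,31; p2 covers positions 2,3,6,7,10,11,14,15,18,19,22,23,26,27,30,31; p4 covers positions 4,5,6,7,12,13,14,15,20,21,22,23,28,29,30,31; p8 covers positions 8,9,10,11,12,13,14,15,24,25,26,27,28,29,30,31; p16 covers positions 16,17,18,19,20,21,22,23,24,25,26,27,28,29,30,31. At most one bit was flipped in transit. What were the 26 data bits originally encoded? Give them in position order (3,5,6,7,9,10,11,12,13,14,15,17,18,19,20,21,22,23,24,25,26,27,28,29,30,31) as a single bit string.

01110110010101001010100011

s1: b1⊕b3⊕b5⊕b7⊕b9⊕b11⊕b13⊕b15⊕b17⊕b19⊕b21⊕b23⊕b25⊕b27⊕b29⊕b31 = 0⊕0⊕1⊕1⊕0⊕1⊕0⊕0⊕1⊕1⊕0⊕0⊕0⊕0⊕0⊕1 = 0
s2: b2⊕b3⊕b6⊕b7⊕b10⊕b11⊕b14⊕b15⊕b18⊕b19⊕b22⊕b23⊕b26⊕b27⊕b30⊕b31 = 0⊕0⊕1⊕1⊕1⊕1⊕1⊕0⊕0⊕1⊕1⊕0⊕1⊕0⊕1⊕1 = 0
s4: b4⊕b5⊕b6⊕b7⊕b12⊕b13⊕b14⊕b15⊕b20⊕b21⊕b22⊕b23⊕b28⊕b29⊕b30⊕b31 = 1⊕1⊕1⊕1⊕0⊕0⊕1⊕0⊕0⊕0⊕1⊕0⊕0⊕0⊕1⊕1 = 0
s8: b8⊕b9⊕b10⊕b11⊕b12⊕b13⊕b14⊕b15⊕b24⊕b25⊕b26⊕b27⊕b28⊕b29⊕b30⊕b31 = 1⊕0⊕1⊕1⊕0⊕0⊕1⊕0⊕1⊕0⊕1⊕0⊕0⊕0⊕1⊕1 = 0
s16: b16⊕b17⊕b18⊕b19⊕b20⊕b21⊕b22⊕b23⊕b24⊕b25⊕b26⊕b27⊕b28⊕b29⊕b30⊕b31 = 0⊕1⊕0⊕1⊕0⊕0⊕1⊕0⊕1⊕0⊕1⊕0⊕0⊕0⊕1⊕1 = 1
Syndrome (s16...s1) = 10000 → position 16.
Flip bit 16: corrected codeword = 0001111101100101101001010100011
Data bits at positions 3,5,6,7,9,10,11,12,13,14,15,17,18,19,20,21,22,23,24,25,26,27,28,29,30,31: 01110110010101001010100011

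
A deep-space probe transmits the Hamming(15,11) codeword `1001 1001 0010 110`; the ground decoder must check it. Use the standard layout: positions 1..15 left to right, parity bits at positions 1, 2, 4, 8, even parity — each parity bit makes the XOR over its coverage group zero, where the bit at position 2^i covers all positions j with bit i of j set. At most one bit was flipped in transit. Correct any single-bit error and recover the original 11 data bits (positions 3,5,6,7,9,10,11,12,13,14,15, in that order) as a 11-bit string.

s1: b1⊕b3⊕b5⊕b7⊕b9⊕b11⊕b13⊕b15 = 1⊕0⊕1⊕0⊕0⊕1⊕1⊕0 = 0
s2: b2⊕b3⊕b6⊕b7⊕b10⊕b11⊕b14⊕b15 = 0⊕0⊕0⊕0⊕0⊕1⊕1⊕0 = 0
s4: b4⊕b5⊕b6⊕b7⊕b12⊕b13⊕b14⊕b15 = 1⊕1⊕0⊕0⊕0⊕1⊕1⊕0 = 0
s8: b8⊕b9⊕b10⊕b11⊕b12⊕b13⊕b14⊕b15 = 1⊕0⊕0⊕1⊕0⊕1⊕1⊕0 = 0
Syndrome (s8...s1) = 0000 → position 0 (no error).
No correction needed.
Data bits at positions 3,5,6,7,9,10,11,12,13,14,15: 01000010110

01000010110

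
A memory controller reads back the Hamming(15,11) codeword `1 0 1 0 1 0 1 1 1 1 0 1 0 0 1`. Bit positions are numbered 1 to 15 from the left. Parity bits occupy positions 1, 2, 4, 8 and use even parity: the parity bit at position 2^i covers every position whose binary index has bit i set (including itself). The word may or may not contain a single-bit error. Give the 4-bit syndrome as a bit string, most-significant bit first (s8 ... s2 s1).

s1: b1⊕b3⊕b5⊕b7⊕b9⊕b11⊕b13⊕b15 = 1⊕1⊕1⊕1⊕1⊕0⊕0⊕1 = 0
s2: b2⊕b3⊕b6⊕b7⊕b10⊕b11⊕b14⊕b15 = 0⊕1⊕0⊕1⊕1⊕0⊕0⊕1 = 0
s4: b4⊕b5⊕b6⊕b7⊕b12⊕b13⊕b14⊕b15 = 0⊕1⊕0⊕1⊕1⊕0⊕0⊕1 = 0
s8: b8⊕b9⊕b10⊕b11⊕b12⊕b13⊕b14⊕b15 = 1⊕1⊕1⊕0⊕1⊕0⊕0⊕1 = 1
Syndrome (s8...s1) = 1000 → position 8.

1000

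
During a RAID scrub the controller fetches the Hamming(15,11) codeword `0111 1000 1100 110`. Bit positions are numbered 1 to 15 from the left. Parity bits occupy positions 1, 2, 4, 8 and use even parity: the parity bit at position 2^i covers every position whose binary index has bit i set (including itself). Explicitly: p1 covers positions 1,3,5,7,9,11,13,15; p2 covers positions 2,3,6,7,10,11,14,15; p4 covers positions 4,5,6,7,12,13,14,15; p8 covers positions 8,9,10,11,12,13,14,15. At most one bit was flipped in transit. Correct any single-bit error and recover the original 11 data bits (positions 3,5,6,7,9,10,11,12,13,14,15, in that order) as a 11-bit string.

s1: b1⊕b3⊕b5⊕b7⊕b9⊕b11⊕b13⊕b15 = 0⊕1⊕1⊕0⊕1⊕0⊕1⊕0 = 0
s2: b2⊕b3⊕b6⊕b7⊕b10⊕b11⊕b14⊕b15 = 1⊕1⊕0⊕0⊕1⊕0⊕1⊕0 = 0
s4: b4⊕b5⊕b6⊕b7⊕b12⊕b13⊕b14⊕b15 = 1⊕1⊕0⊕0⊕0⊕1⊕1⊕0 = 0
s8: b8⊕b9⊕b10⊕b11⊕b12⊕b13⊕b14⊕b15 = 0⊕1⊕1⊕0⊕0⊕1⊕1⊕0 = 0
Syndrome (s8...s1) = 0000 → position 0 (no error).
No correction needed.
Data bits at positions 3,5,6,7,9,10,11,12,13,14,15: 11001100110

11001100110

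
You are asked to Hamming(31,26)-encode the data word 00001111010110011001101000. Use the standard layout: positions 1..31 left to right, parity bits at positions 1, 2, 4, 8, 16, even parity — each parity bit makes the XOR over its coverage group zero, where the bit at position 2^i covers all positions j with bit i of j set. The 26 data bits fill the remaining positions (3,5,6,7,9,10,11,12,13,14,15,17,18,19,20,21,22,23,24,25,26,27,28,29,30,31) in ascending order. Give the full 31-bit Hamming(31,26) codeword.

1001000011110101110011001101000

Place data bits at non-power-of-two positions: b3=0, b5=0, b6=0, b7=0, b9=1, b10=1, b11=1, b12=1, b13=0, b14=1, b15=0, b17=1, b18=1, b19=0, b20=0, b21=1, b22=1, b23=0, b24=0, b25=1, b26=1, b27=0, b28=1, b29=0, b30=0, b31=0.
p1 = XOR of data positions {3,5,7,9,11,13,15,17,19,21,23,25,27,29,31} = 0⊕0⊕0⊕1⊕1⊕0⊕0⊕1⊕0⊕1⊕0⊕1⊕0⊕0⊕0 = 1
p2 = XOR of data positions {3,6,7,10,11,14,15,18,19,22,23,26,27,30,31} = 0⊕0⊕0⊕1⊕1⊕1⊕0⊕1⊕0⊕1⊕0⊕1⊕0⊕0⊕0 = 0
p4 = XOR of data positions {5,6,7,12,13,14,15,20,21,22,23,28,29,30,31} = 0⊕0⊕0⊕1⊕0⊕1⊕0⊕0⊕1⊕1⊕0⊕1⊕0⊕0⊕0 = 1
p8 = XOR of data positions {9,10,11,12,13,14,15,24,25,26,27,28,29,30,31} = 1⊕1⊕1⊕1⊕0⊕1⊕0⊕0⊕1⊕1⊕0⊕1⊕0⊕0⊕0 = 0
p16 = XOR of data positions {17,18,19,20,21,22,23,24,25,26,27,28,29,30,31} = 1⊕1⊕0⊕0⊕1⊕1⊕0⊕0⊕1⊕1⊕0⊕1⊕0⊕0⊕0 = 1
Codeword b1..b31 = 1001000011110101110011001101000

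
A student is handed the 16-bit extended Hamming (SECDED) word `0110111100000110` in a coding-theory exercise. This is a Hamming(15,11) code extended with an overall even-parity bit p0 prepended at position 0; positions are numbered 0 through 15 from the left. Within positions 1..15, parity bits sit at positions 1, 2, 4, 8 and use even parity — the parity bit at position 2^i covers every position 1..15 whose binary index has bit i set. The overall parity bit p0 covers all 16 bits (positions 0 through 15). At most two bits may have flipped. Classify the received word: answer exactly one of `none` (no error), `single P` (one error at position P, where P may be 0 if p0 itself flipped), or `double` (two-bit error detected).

none

s1: b1⊕b3⊕b5⊕b7⊕b9⊕b11⊕b13⊕b15 = 1⊕0⊕1⊕1⊕0⊕0⊕1⊕0 = 0
s2: b2⊕b3⊕b6⊕b7⊕b10⊕b11⊕b14⊕b15 = 1⊕0⊕1⊕1⊕0⊕0⊕1⊕0 = 0
s4: b4⊕b5⊕b6⊕b7⊕b12⊕b13⊕b14⊕b15 = 1⊕1⊕1⊕1⊕0⊕1⊕1⊕0 = 0
s8: b8⊕b9⊕b10⊕b11⊕b12⊕b13⊕b14⊕b15 = 0⊕0⊕0⊕0⊕0⊕1⊕1⊕0 = 0
Syndrome (s8...s1) = 0000 → position 0 (no error).
Overall parity (XOR of all 16 bits, including p0): 0⊕1⊕1⊕0⊕1⊕1⊕1⊕1⊕0⊕0⊕0⊕0⊕0⊕1⊕1⊕0 = 0
Overall=0, syndrome position=0 → no error.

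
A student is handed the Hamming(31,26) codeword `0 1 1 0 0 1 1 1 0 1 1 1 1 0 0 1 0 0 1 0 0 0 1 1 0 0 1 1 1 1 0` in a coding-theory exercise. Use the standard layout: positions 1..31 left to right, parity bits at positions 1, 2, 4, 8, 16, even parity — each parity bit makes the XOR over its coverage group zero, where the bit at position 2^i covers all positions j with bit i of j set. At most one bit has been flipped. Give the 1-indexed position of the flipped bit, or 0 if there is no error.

0

s1: b1⊕b3⊕b5⊕b7⊕b9⊕b11⊕b13⊕b15⊕b17⊕b19⊕b21⊕b23⊕b25⊕b27⊕b29⊕b31 = 0⊕1⊕0⊕1⊕0⊕1⊕1⊕0⊕0⊕1⊕0⊕1⊕0⊕1⊕1⊕0 = 0
s2: b2⊕b3⊕b6⊕b7⊕b10⊕b11⊕b14⊕b15⊕b18⊕b19⊕b22⊕b23⊕b26⊕b27⊕b30⊕b31 = 1⊕1⊕1⊕1⊕1⊕1⊕0⊕0⊕0⊕1⊕0⊕1⊕0⊕1⊕1⊕0 = 0
s4: b4⊕b5⊕b6⊕b7⊕b12⊕b13⊕b14⊕b15⊕b20⊕b21⊕b22⊕b23⊕b28⊕b29⊕b30⊕b31 = 0⊕0⊕1⊕1⊕1⊕1⊕0⊕0⊕0⊕0⊕0⊕1⊕1⊕1⊕1⊕0 = 0
s8: b8⊕b9⊕b10⊕b11⊕b12⊕b13⊕b14⊕b15⊕b24⊕b25⊕b26⊕b27⊕b28⊕b29⊕b30⊕b31 = 1⊕0⊕1⊕1⊕1⊕1⊕0⊕0⊕1⊕0⊕0⊕1⊕1⊕1⊕1⊕0 = 0
s16: b16⊕b17⊕b18⊕b19⊕b20⊕b21⊕b22⊕b23⊕b24⊕b25⊕b26⊕b27⊕b28⊕b29⊕b30⊕b31 = 1⊕0⊕0⊕1⊕0⊕0⊕0⊕1⊕1⊕0⊕0⊕1⊕1⊕1⊕1⊕0 = 0
Syndrome (s16...s1) = 00000 → position 0 (no error).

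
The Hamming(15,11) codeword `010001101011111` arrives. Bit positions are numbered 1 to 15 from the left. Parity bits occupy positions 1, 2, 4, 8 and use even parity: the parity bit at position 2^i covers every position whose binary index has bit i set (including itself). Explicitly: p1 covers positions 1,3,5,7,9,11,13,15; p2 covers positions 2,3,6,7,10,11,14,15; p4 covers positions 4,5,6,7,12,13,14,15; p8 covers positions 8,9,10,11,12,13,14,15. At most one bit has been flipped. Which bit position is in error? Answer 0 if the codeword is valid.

s1: b1⊕b3⊕b5⊕b7⊕b9⊕b11⊕b13⊕b15 = 0⊕0⊕0⊕1⊕1⊕1⊕1⊕1 = 1
s2: b2⊕b3⊕b6⊕b7⊕b10⊕b11⊕b14⊕b15 = 1⊕0⊕1⊕1⊕0⊕1⊕1⊕1 = 0
s4: b4⊕b5⊕b6⊕b7⊕b12⊕b13⊕b14⊕b15 = 0⊕0⊕1⊕1⊕1⊕1⊕1⊕1 = 0
s8: b8⊕b9⊕b10⊕b11⊕b12⊕b13⊕b14⊕b15 = 0⊕1⊕0⊕1⊕1⊕1⊕1⊕1 = 0
Syndrome (s8...s1) = 0001 → position 1.

1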